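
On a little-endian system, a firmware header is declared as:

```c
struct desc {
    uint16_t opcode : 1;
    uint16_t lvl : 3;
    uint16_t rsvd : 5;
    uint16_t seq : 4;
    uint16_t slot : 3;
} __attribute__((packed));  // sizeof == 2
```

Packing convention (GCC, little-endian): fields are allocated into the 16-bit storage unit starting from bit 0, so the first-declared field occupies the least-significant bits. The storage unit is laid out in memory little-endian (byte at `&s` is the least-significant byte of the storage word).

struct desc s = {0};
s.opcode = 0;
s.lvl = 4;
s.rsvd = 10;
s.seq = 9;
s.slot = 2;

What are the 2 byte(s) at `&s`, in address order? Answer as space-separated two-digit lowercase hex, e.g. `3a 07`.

a8 52

[0+:1] opcode=0 & 0x1 = 0x0; word=0x0000
[1+:3] lvl=4 & 0x7 = 0x4; word=0x0008
[4+:5] rsvd=10 & 0x1f = 0xa; word=0x00a8
[9+:4] seq=9 & 0xf = 0x9; word=0x12a8
[13+:3] slot=2 & 0x7 = 0x2; word=0x52a8
word = 0x52a8 → little-endian bytes:
  [0]=0xa8  [1]=0x52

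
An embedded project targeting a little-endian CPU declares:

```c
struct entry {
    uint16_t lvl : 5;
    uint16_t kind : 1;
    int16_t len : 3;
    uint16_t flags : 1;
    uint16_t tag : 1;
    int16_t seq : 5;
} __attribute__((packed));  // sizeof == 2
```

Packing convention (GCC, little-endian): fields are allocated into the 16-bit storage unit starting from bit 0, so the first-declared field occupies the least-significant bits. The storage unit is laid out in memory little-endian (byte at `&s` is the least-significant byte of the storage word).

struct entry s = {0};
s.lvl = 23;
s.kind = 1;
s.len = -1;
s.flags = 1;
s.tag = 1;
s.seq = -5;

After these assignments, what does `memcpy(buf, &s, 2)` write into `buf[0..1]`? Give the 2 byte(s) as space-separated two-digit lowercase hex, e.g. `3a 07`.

lvl:5 = 23 → 0x17 << 0 → word 0x0017
kind:1 = 1 → 0x1 << 5 → word 0x0037
len:3 = -1 → 0x7 << 6 → word 0x01f7
flags:1 = 1 → 0x1 << 9 → word 0x03f7
tag:1 = 1 → 0x1 << 10 → word 0x07f7
seq:5 = -5 → 0x1b << 11 → word 0xdff7
word = 0xdff7 → little-endian bytes:
  [0]=0xf7  [1]=0xdf

f7 df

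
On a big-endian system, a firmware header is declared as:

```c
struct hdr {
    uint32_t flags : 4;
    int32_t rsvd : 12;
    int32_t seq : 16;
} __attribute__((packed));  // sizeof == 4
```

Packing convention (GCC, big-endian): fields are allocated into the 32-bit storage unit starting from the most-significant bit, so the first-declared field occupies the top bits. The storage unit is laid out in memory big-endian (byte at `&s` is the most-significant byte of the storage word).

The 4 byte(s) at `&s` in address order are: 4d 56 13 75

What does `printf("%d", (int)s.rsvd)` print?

[0]=0x4d [1]=0x56 [2]=0x13 [3]=0x75 (big-endian) → word 0x4d561375
flags [28+:4] = (word>>28) & 0xf = 4
rsvd [16+:12] = (word>>16) & 0xfff = 3414  ←
seq [0+:16] = (word>>0) & 0xffff = 4981
rsvd signed 12b, MSB=1: 3414 - 4096 = -682

-682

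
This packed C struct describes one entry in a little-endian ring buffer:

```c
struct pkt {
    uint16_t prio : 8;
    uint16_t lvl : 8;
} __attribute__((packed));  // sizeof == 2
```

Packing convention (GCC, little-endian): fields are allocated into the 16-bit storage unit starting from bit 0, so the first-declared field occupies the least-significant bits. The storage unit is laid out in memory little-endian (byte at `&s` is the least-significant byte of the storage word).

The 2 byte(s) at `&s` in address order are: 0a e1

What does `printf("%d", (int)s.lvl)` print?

[0]=0x0a [1]=0xe1 (little-endian) → word 0xe10a
prio [0+:8] = (word>>0) & 0xff = 10
lvl [8+:8] = (word>>8) & 0xff = 225  ←

225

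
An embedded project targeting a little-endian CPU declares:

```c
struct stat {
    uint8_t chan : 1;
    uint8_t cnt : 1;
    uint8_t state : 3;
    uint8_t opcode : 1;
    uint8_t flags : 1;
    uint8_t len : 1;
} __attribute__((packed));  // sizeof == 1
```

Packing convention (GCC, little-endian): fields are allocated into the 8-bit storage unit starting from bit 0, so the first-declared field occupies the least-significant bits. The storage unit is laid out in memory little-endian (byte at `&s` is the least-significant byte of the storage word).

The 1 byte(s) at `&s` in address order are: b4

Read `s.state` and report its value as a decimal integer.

5

[0]=0xb4 (little-endian) → word 0xb4
chan [0+:1] = (word>>0) & 0x1 = 0
cnt [1+:1] = (word>>1) & 0x1 = 0
state [2+:3] = (word>>2) & 0x7 = 5  ←
opcode [5+:1] = (word>>5) & 0x1 = 1
flags [6+:1] = (word>>6) & 0x1 = 0
len [7+:1] = (word>>7) & 0x1 = 1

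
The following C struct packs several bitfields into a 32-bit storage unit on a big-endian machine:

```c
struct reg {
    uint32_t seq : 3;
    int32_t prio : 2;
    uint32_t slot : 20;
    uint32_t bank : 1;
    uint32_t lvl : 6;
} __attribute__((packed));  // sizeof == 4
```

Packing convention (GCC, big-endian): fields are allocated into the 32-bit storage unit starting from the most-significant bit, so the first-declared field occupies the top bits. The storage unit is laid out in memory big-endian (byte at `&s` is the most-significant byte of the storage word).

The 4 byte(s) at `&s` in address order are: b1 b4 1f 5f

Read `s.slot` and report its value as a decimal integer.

223294

[0]=0xb1 [1]=0xb4 [2]=0x1f [3]=0x5f (big-endian) → word 0xb1b41f5f
seq [29+:3] = (word>>29) & 0x7 = 5
prio [27+:2] = (word>>27) & 0x3 = 2
slot [7+:20] = (word>>7) & 0xfffff = 223294  ←
bank [6+:1] = (word>>6) & 0x1 = 1
lvl [0+:6] = (word>>0) & 0x3f = 31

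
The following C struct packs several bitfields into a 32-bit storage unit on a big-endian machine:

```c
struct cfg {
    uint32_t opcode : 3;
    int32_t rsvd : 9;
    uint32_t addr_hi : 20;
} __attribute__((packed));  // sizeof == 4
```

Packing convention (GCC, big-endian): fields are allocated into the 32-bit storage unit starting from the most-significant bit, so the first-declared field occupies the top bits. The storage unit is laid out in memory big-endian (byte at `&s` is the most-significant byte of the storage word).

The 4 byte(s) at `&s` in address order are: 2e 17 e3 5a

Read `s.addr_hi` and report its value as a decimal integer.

516954

[0]=0x2e [1]=0x17 [2]=0xe3 [3]=0x5a (big-endian) → word 0x2e17e35a
opcode [29+:3] = (word>>29) & 0x7 = 1
rsvd [20+:9] = (word>>20) & 0x1ff = 225
addr_hi [0+:20] = (word>>0) & 0xfffff = 516954  ←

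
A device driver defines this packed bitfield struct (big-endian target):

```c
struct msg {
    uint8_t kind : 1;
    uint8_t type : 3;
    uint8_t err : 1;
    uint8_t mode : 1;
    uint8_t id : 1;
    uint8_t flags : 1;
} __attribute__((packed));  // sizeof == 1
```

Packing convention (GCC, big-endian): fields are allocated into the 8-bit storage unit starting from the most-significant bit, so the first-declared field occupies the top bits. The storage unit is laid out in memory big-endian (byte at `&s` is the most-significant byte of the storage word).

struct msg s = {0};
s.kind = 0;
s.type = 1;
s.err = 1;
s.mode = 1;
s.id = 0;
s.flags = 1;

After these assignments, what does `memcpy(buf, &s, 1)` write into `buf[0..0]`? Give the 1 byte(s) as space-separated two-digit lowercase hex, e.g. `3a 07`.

[7+:1] kind=0 & 0x1 = 0x0; word=0x00
[4+:3] type=1 & 0x7 = 0x1; word=0x10
[3+:1] err=1 & 0x1 = 0x1; word=0x18
[2+:1] mode=1 & 0x1 = 0x1; word=0x1c
[1+:1] id=0 & 0x1 = 0x0; word=0x1c
[0+:1] flags=1 & 0x1 = 0x1; word=0x1d
word = 0x1d → big-endian bytes:
  [0]=0x1d

1d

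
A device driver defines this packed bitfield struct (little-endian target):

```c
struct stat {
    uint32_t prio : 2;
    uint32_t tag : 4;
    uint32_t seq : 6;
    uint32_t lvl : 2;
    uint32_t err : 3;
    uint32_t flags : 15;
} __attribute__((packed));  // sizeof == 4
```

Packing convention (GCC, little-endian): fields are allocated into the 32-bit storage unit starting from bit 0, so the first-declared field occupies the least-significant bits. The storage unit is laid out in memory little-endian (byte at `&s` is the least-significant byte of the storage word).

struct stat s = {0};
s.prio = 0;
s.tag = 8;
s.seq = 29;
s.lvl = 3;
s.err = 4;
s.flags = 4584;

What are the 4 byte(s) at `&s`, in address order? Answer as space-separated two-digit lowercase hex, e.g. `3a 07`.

60 37 d1 23

prio (2b) val=0 bits=0x0 at bit 0: 0x00000000
tag (4b) val=8 bits=0x8 at bit 2: 0x00000020
seq (6b) val=29 bits=0x1d at bit 6: 0x00000760
lvl (2b) val=3 bits=0x3 at bit 12: 0x00003760
err (3b) val=4 bits=0x4 at bit 14: 0x00013760
flags (15b) val=4584 bits=0x11e8 at bit 17: 0x23d13760
word = 0x23d13760 → little-endian bytes:
  [0]=0x60  [1]=0x37  [2]=0xd1  [3]=0x23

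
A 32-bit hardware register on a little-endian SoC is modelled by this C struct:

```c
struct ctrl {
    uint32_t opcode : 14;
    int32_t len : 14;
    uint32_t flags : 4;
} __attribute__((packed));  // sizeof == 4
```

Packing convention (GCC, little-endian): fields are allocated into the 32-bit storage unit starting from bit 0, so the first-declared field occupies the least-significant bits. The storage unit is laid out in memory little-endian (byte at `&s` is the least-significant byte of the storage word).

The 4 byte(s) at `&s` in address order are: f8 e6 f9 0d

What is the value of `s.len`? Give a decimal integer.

-2073

[0]=0xf8 [1]=0xe6 [2]=0xf9 [3]=0x0d (little-endian) → word 0x0df9e6f8
opcode [0+:14] = (word>>0) & 0x3fff = 9976
len [14+:14] = (word>>14) & 0x3fff = 14311  ←
flags [28+:4] = (word>>28) & 0xf = 0
len signed 14b, MSB=1: 14311 - 16384 = -2073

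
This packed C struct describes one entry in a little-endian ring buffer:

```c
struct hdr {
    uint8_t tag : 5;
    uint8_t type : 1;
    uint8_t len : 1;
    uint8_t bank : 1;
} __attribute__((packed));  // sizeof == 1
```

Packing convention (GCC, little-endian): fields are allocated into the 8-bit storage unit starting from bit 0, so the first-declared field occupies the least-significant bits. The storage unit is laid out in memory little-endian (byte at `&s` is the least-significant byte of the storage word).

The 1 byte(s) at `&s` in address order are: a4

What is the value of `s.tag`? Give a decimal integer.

[0]=0xa4 (little-endian) → word 0xa4
tag:5 @ bit 0 → (0xa4>>0)&0x1f = 0x4  ←
type:1 @ bit 5 → (0xa4>>5)&0x1 = 0x1
len:1 @ bit 6 → (0xa4>>6)&0x1 = 0x0
bank:1 @ bit 7 → (0xa4>>7)&0x1 = 0x1

4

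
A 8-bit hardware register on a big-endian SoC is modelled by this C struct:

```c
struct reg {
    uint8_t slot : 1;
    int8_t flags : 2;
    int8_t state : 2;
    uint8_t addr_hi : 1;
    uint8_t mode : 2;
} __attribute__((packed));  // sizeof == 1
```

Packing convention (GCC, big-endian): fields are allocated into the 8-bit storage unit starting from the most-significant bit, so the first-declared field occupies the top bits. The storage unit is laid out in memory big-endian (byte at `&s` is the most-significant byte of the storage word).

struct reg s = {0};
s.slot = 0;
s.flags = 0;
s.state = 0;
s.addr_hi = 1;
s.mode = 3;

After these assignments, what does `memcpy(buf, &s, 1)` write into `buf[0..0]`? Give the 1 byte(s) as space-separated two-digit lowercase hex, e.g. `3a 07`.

07

slot:1 = 0 → 0x0 << 7 → word 0x00
flags:2 = 0 → 0x0 << 5 → word 0x00
state:2 = 0 → 0x0 << 3 → word 0x00
addr_hi:1 = 1 → 0x1 << 2 → word 0x04
mode:2 = 3 → 0x3 << 0 → word 0x07
word = 0x07 → big-endian bytes:
  [0]=0x07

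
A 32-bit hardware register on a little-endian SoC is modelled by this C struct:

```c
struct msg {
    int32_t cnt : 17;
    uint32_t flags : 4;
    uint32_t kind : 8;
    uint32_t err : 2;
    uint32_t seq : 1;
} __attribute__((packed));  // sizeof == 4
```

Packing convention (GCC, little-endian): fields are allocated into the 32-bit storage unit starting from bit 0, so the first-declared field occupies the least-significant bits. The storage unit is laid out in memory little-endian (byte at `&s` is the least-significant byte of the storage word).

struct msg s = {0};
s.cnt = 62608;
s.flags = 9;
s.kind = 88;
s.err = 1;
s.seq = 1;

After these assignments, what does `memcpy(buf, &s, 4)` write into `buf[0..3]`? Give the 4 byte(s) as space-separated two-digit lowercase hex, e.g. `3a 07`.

90 f4 12 ab

[0+:17] cnt=62608 & 0x1ffff = 0xf490; word=0x0000f490
[17+:4] flags=9 & 0xf = 0x9; word=0x0012f490
[21+:8] kind=88 & 0xff = 0x58; word=0x0b12f490
[29+:2] err=1 & 0x3 = 0x1; word=0x2b12f490
[31+:1] seq=1 & 0x1 = 0x1; word=0xab12f490
word = 0xab12f490 → little-endian bytes:
  [0]=0x90  [1]=0xf4  [2]=0x12  [3]=0xab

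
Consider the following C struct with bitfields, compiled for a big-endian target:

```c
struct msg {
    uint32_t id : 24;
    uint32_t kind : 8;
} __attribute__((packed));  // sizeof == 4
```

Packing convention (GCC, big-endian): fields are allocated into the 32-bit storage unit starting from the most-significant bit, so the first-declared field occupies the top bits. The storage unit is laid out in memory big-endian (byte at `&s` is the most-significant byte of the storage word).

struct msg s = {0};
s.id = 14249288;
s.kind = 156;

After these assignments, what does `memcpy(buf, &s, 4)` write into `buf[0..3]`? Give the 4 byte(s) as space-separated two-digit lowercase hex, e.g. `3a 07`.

d9 6d 48 9c

id (24b) val=14249288 bits=0xd96d48 at bit 8: 0xd96d4800
kind (8b) val=156 bits=0x9c at bit 0: 0xd96d489c
word = 0xd96d489c → big-endian bytes:
  [0]=0xd9  [1]=0x6d  [2]=0x48  [3]=0x9c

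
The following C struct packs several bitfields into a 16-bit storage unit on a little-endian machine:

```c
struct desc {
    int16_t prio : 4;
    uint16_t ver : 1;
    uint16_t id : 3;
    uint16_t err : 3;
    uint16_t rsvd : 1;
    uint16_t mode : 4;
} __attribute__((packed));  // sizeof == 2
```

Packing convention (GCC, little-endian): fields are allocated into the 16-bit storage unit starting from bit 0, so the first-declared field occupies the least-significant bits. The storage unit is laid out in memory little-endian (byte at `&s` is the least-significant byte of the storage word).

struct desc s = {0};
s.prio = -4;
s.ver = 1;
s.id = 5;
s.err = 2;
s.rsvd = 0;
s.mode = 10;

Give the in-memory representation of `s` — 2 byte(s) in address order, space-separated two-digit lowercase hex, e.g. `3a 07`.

bc a2

prio (4b) val=-4 bits=0xc at bit 0: 0x000c
ver (1b) val=1 bits=0x1 at bit 4: 0x001c
id (3b) val=5 bits=0x5 at bit 5: 0x00bc
err (3b) val=2 bits=0x2 at bit 8: 0x02bc
rsvd (1b) val=0 bits=0x0 at bit 11: 0x02bc
mode (4b) val=10 bits=0xa at bit 12: 0xa2bc
word = 0xa2bc → little-endian bytes:
  [0]=0xbc  [1]=0xa2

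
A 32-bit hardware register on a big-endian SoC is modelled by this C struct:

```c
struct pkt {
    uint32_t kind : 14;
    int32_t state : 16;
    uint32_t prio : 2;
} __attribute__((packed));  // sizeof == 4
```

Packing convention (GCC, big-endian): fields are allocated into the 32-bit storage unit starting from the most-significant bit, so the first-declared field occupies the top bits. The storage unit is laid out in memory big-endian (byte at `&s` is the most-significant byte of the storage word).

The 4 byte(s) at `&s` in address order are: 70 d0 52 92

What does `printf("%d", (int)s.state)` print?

[0]=0x70 [1]=0xd0 [2]=0x52 [3]=0x92 (big-endian) → word 0x70d05292
kind [18+:14] = (word>>18) & 0x3fff = 7220
state [2+:16] = (word>>2) & 0xffff = 5284  ←
prio [0+:2] = (word>>0) & 0x3 = 2
state signed 16b, MSB=0: value = 5284

5284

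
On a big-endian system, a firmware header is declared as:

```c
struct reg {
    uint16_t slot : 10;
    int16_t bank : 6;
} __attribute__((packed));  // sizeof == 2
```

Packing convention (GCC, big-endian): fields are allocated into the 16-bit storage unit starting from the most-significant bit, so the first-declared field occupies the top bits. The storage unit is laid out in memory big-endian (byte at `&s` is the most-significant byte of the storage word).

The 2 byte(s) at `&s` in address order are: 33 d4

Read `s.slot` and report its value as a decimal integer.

207

[0]=0x33 [1]=0xd4 (big-endian) → word 0x33d4
slot:10 @ bit 6 → (0x33d4>>6)&0x3ff = 0xcf  ←
bank:6 @ bit 0 → (0x33d4>>0)&0x3f = 0x14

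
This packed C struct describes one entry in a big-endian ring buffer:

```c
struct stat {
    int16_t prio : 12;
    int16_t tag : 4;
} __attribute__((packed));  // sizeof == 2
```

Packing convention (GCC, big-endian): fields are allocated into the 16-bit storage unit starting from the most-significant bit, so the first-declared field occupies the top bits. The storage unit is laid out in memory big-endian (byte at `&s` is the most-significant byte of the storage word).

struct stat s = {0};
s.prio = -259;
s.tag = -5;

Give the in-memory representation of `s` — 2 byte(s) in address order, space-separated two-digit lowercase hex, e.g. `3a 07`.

prio (12b) val=-259 bits=0xefd at bit 4: 0xefd0
tag (4b) val=-5 bits=0xb at bit 0: 0xefdb
word = 0xefdb → big-endian bytes:
  [0]=0xef  [1]=0xdb

ef db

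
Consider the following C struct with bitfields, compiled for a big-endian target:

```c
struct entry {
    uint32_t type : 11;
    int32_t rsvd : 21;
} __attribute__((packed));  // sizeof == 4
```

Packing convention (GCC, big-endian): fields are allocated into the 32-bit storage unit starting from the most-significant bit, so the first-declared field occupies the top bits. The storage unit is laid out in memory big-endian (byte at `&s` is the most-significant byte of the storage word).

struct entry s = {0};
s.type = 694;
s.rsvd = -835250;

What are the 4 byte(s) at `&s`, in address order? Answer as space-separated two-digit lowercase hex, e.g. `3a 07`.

56 d3 41 4e

type (11b) val=694 bits=0x2b6 at bit 21: 0x56c00000
rsvd (21b) val=-835250 bits=0x13414e at bit 0: 0x56d3414e
word = 0x56d3414e → big-endian bytes:
  [0]=0x56  [1]=0xd3  [2]=0x41  [3]=0x4e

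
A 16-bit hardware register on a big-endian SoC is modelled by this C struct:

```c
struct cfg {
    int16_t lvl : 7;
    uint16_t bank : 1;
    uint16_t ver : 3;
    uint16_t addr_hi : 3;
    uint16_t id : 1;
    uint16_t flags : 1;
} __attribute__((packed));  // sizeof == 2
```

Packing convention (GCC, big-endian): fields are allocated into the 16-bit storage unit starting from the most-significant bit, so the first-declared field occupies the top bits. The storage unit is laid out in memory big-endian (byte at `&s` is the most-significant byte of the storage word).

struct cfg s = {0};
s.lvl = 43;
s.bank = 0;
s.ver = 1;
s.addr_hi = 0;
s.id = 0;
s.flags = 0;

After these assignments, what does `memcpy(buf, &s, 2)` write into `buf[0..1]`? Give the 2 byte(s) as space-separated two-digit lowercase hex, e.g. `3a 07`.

56 20

lvl (7b) val=43 bits=0x2b at bit 9: 0x5600
bank (1b) val=0 bits=0x0 at bit 8: 0x5600
ver (3b) val=1 bits=0x1 at bit 5: 0x5620
addr_hi (3b) val=0 bits=0x0 at bit 2: 0x5620
id (1b) val=0 bits=0x0 at bit 1: 0x5620
flags (1b) val=0 bits=0x0 at bit 0: 0x5620
word = 0x5620 → big-endian bytes:
  [0]=0x56  [1]=0x20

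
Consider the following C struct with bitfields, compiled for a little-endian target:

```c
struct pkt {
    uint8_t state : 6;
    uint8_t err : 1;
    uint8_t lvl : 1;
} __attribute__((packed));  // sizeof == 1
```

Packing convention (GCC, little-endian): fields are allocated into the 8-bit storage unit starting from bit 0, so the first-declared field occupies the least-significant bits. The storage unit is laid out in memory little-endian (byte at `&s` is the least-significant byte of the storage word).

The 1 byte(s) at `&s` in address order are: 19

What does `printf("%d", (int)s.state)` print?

25

[0]=0x19 (little-endian) → word 0x19
state [0+:6] = (word>>0) & 0x3f = 25  ←
err [6+:1] = (word>>6) & 0x1 = 0
lvl [7+:1] = (word>>7) & 0x1 = 0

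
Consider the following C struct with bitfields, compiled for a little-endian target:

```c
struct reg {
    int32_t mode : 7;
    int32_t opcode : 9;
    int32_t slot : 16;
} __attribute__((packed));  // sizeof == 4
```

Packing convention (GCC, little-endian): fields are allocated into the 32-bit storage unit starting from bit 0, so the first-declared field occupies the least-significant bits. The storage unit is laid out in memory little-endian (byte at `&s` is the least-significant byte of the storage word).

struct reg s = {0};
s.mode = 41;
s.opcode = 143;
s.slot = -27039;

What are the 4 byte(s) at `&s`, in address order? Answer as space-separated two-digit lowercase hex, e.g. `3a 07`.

mode:7 = 41 → 0x29 << 0 → word 0x00000029
opcode:9 = 143 → 0x8f << 7 → word 0x000047a9
slot:16 = -27039 → 0x9661 << 16 → word 0x966147a9
word = 0x966147a9 → little-endian bytes:
  [0]=0xa9  [1]=0x47  [2]=0x61  [3]=0x96

a9 47 61 96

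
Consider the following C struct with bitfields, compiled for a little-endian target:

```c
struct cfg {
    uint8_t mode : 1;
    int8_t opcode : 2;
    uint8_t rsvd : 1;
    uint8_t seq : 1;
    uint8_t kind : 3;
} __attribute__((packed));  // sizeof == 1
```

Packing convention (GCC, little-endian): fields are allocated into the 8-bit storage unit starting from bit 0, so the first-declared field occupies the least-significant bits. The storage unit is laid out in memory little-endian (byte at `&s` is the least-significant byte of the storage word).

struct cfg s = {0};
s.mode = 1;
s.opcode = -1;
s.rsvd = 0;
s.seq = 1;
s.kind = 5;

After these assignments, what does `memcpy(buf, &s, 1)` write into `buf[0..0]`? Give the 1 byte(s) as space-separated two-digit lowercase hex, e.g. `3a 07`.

mode:1 = 1 → 0x1 << 0 → word 0x01
opcode:2 = -1 → 0x3 << 1 → word 0x07
rsvd:1 = 0 → 0x0 << 3 → word 0x07
seq:1 = 1 → 0x1 << 4 → word 0x17
kind:3 = 5 → 0x5 << 5 → word 0xb7
word = 0xb7 → little-endian bytes:
  [0]=0xb7

b7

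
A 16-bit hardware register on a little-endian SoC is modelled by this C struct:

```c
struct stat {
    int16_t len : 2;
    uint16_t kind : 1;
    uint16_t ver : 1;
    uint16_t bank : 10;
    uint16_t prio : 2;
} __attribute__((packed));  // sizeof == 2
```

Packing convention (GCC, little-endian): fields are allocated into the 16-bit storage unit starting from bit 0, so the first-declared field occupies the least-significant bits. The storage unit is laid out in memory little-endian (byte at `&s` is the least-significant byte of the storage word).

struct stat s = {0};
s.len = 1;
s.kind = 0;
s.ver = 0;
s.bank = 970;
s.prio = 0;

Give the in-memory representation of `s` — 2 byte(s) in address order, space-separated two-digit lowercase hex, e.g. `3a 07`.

len:2 = 1 → 0x1 << 0 → word 0x0001
kind:1 = 0 → 0x0 << 2 → word 0x0001
ver:1 = 0 → 0x0 << 3 → word 0x0001
bank:10 = 970 → 0x3ca << 4 → word 0x3ca1
prio:2 = 0 → 0x0 << 14 → word 0x3ca1
word = 0x3ca1 → little-endian bytes:
  [0]=0xa1  [1]=0x3c

a1 3c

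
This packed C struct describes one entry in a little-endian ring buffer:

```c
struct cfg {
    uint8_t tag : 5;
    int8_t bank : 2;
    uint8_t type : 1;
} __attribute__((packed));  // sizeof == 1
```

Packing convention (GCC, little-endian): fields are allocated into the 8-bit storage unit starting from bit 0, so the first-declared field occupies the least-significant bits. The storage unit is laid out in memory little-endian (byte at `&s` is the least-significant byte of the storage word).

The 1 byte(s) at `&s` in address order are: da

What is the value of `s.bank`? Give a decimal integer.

[0]=0xda (little-endian) → word 0xda
tag [0+:5] = (word>>0) & 0x1f = 26
bank [5+:2] = (word>>5) & 0x3 = 2  ←
type [7+:1] = (word>>7) & 0x1 = 1
bank signed 2b, MSB=1: 2 - 4 = -2

-2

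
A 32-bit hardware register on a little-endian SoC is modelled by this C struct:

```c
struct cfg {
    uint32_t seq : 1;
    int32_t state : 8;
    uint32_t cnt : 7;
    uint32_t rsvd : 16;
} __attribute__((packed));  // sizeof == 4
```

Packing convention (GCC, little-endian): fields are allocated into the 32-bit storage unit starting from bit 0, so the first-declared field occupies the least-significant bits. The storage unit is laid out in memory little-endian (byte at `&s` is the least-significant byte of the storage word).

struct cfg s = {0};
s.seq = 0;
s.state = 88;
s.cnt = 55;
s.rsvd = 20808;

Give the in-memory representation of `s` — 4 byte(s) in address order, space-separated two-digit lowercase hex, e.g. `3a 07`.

seq (1b) val=0 bits=0x0 at bit 0: 0x00000000
state (8b) val=88 bits=0x58 at bit 1: 0x000000b0
cnt (7b) val=55 bits=0x37 at bit 9: 0x00006eb0
rsvd (16b) val=20808 bits=0x5148 at bit 16: 0x51486eb0
word = 0x51486eb0 → little-endian bytes:
  [0]=0xb0  [1]=0x6e  [2]=0x48  [3]=0x51

b0 6e 48 51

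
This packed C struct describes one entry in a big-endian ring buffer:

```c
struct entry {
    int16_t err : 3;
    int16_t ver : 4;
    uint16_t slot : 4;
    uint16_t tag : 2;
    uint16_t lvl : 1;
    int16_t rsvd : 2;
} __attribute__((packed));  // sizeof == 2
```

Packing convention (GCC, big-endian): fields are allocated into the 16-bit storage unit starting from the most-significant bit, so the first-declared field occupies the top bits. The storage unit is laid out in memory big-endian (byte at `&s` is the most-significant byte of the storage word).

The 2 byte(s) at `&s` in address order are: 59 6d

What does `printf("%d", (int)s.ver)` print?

[0]=0x59 [1]=0x6d (big-endian) → word 0x596d
err:3 @ bit 13 → (0x596d>>13)&0x7 = 0x2
ver:4 @ bit 9 → (0x596d>>9)&0xf = 0xc  ←
slot:4 @ bit 5 → (0x596d>>5)&0xf = 0xb
tag:2 @ bit 3 → (0x596d>>3)&0x3 = 0x1
lvl:1 @ bit 2 → (0x596d>>2)&0x1 = 0x1
rsvd:2 @ bit 0 → (0x596d>>0)&0x3 = 0x1
ver signed 4b, MSB=1: 12 - 16 = -4

-4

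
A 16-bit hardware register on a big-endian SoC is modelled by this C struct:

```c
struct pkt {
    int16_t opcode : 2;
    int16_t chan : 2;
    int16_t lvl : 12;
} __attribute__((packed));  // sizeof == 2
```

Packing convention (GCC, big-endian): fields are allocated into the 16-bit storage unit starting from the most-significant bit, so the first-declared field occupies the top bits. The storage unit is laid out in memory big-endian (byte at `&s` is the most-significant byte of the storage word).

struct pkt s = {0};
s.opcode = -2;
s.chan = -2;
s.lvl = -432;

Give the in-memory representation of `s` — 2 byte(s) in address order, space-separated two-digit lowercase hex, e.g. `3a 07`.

opcode:2 = -2 → 0x2 << 14 → word 0x8000
chan:2 = -2 → 0x2 << 12 → word 0xa000
lvl:12 = -432 → 0xe50 << 0 → word 0xae50
word = 0xae50 → big-endian bytes:
  [0]=0xae  [1]=0x50

ae 50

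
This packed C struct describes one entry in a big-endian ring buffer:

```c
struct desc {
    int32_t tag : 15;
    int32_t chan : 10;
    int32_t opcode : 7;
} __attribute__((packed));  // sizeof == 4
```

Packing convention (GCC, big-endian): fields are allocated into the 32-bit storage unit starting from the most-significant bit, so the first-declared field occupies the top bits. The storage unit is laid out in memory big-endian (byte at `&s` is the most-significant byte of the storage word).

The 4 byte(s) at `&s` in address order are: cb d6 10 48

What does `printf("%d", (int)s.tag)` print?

[0]=0xcb [1]=0xd6 [2]=0x10 [3]=0x48 (big-endian) → word 0xcbd61048
tag [17+:15] = (word>>17) & 0x7fff = 26091  ←
chan [7+:10] = (word>>7) & 0x3ff = 32
opcode [0+:7] = (word>>0) & 0x7f = 72
tag signed 15b, MSB=1: 26091 - 32768 = -6677

-6677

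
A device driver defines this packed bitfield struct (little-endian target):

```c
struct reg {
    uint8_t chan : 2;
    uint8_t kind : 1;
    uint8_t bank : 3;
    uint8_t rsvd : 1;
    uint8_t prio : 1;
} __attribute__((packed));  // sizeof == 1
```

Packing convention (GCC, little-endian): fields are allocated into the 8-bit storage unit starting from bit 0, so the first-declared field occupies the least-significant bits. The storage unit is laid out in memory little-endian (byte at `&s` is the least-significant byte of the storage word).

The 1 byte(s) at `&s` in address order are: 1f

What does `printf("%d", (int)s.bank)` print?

[0]=0x1f (little-endian) → word 0x1f
chan [0+:2] = (word>>0) & 0x3 = 3
kind [2+:1] = (word>>2) & 0x1 = 1
bank [3+:3] = (word>>3) & 0x7 = 3  ←
rsvd [6+:1] = (word>>6) & 0x1 = 0
prio [7+:1] = (word>>7) & 0x1 = 0

3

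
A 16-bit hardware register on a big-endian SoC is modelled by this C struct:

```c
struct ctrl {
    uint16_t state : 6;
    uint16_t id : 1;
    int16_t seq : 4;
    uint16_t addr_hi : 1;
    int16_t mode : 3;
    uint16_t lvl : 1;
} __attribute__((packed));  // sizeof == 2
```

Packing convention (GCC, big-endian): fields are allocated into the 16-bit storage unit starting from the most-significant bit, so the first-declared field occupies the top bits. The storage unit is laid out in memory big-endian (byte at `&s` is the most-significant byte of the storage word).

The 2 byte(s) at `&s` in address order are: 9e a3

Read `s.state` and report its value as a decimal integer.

[0]=0x9e [1]=0xa3 (big-endian) → word 0x9ea3
state [10+:6] = (word>>10) & 0x3f = 39  ←
id [9+:1] = (word>>9) & 0x1 = 1
seq [5+:4] = (word>>5) & 0xf = 5
addr_hi [4+:1] = (word>>4) & 0x1 = 0
mode [1+:3] = (word>>1) & 0x7 = 1
lvl [0+:1] = (word>>0) & 0x1 = 1

39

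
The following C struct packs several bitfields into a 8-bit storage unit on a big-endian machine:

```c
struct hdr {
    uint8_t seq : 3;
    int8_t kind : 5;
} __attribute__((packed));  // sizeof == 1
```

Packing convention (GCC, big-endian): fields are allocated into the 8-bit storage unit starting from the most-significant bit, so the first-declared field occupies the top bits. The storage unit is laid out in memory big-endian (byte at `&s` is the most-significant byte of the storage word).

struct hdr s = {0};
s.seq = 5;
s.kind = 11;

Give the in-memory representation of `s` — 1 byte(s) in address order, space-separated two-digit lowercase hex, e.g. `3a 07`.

seq (3b) val=5 bits=0x5 at bit 5: 0xa0
kind (5b) val=11 bits=0xb at bit 0: 0xab
word = 0xab → big-endian bytes:
  [0]=0xab

ab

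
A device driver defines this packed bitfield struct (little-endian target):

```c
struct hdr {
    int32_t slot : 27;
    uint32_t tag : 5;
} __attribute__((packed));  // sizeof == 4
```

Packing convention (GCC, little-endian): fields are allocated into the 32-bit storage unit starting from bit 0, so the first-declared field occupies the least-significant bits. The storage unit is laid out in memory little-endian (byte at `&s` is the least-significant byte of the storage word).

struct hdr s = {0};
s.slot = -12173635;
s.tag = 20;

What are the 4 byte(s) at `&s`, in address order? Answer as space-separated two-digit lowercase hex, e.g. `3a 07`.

bd 3e 46 a7

slot (27b) val=-12173635 bits=0x7463ebd at bit 0: 0x07463ebd
tag (5b) val=20 bits=0x14 at bit 27: 0xa7463ebd
word = 0xa7463ebd → little-endian bytes:
  [0]=0xbd  [1]=0x3e  [2]=0x46  [3]=0xa7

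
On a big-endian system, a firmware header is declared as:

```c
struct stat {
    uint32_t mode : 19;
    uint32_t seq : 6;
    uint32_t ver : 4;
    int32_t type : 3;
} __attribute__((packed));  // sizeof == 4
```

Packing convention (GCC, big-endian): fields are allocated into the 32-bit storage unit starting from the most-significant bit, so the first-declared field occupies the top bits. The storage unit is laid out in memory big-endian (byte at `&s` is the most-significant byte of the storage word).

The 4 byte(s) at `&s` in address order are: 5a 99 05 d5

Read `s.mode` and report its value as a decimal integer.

185544

[0]=0x5a [1]=0x99 [2]=0x05 [3]=0xd5 (big-endian) → word 0x5a9905d5
mode:19 @ bit 13 → (0x5a9905d5>>13)&0x7ffff = 0x2d4c8  ←
seq:6 @ bit 7 → (0x5a9905d5>>7)&0x3f = 0xb
ver:4 @ bit 3 → (0x5a9905d5>>3)&0xf = 0xa
type:3 @ bit 0 → (0x5a9905d5>>0)&0x7 = 0x5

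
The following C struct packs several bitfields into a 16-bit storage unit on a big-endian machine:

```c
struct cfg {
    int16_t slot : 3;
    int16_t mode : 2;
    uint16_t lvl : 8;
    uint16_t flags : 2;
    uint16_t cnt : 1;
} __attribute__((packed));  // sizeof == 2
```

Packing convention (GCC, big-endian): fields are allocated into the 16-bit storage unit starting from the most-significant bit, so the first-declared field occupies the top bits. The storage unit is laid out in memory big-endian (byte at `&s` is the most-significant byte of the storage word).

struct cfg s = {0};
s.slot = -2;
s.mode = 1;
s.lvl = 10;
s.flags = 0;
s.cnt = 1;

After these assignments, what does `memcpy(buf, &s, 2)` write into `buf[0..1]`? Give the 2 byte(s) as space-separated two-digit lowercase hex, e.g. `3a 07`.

slot:3 = -2 → 0x6 << 13 → word 0xc000
mode:2 = 1 → 0x1 << 11 → word 0xc800
lvl:8 = 10 → 0xa << 3 → word 0xc850
flags:2 = 0 → 0x0 << 1 → word 0xc850
cnt:1 = 1 → 0x1 << 0 → word 0xc851
word = 0xc851 → big-endian bytes:
  [0]=0xc8  [1]=0x51

c8 51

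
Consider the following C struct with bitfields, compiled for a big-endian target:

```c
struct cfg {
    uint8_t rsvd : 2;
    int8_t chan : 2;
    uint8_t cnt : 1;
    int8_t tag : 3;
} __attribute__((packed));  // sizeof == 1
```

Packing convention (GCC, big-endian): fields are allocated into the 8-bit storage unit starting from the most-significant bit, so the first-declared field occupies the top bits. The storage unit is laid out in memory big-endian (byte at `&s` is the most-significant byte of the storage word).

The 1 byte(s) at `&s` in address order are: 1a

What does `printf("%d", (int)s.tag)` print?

[0]=0x1a (big-endian) → word 0x1a
rsvd [6+:2] = (word>>6) & 0x3 = 0
chan [4+:2] = (word>>4) & 0x3 = 1
cnt [3+:1] = (word>>3) & 0x1 = 1
tag [0+:3] = (word>>0) & 0x7 = 2  ←
tag signed 3b, MSB=0: value = 2

2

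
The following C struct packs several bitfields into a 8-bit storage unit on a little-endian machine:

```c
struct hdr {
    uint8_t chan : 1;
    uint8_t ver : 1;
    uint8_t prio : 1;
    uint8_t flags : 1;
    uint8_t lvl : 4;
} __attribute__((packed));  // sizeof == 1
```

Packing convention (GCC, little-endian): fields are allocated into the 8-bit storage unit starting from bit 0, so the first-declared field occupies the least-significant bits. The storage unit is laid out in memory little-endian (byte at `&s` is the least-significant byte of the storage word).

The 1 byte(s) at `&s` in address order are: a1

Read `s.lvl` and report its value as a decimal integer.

[0]=0xa1 (little-endian) → word 0xa1
chan:1 @ bit 0 → (0xa1>>0)&0x1 = 0x1
ver:1 @ bit 1 → (0xa1>>1)&0x1 = 0x0
prio:1 @ bit 2 → (0xa1>>2)&0x1 = 0x0
flags:1 @ bit 3 → (0xa1>>3)&0x1 = 0x0
lvl:4 @ bit 4 → (0xa1>>4)&0xf = 0xa  ←

10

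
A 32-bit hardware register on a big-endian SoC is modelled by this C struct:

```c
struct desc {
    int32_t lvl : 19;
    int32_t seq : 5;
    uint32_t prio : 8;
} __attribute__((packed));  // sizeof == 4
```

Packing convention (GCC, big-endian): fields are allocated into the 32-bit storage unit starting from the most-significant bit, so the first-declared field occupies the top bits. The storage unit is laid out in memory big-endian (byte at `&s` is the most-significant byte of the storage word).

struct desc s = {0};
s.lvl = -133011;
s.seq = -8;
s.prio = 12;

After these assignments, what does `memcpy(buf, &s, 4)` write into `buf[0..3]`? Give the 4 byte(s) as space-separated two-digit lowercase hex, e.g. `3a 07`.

lvl:19 = -133011 → 0x5f86d << 13 → word 0xbf0da000
seq:5 = -8 → 0x18 << 8 → word 0xbf0db800
prio:8 = 12 → 0xc << 0 → word 0xbf0db80c
word = 0xbf0db80c → big-endian bytes:
  [0]=0xbf  [1]=0x0d  [2]=0xb8  [3]=0x0c

bf 0d b8 0c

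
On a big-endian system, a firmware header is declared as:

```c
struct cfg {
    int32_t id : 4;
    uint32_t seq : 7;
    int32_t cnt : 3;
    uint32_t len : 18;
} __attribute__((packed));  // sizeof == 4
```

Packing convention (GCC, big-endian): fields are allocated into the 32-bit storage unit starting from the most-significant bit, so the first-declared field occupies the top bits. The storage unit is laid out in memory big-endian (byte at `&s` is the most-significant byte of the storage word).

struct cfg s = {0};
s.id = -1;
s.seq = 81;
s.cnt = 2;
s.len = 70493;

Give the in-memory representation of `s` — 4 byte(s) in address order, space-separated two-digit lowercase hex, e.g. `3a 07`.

[28+:4] id=-1 & 0xf = 0xf; word=0xf0000000
[21+:7] seq=81 & 0x7f = 0x51; word=0xfa200000
[18+:3] cnt=2 & 0x7 = 0x2; word=0xfa280000
[0+:18] len=70493 & 0x3ffff = 0x1135d; word=0xfa29135d
word = 0xfa29135d → big-endian bytes:
  [0]=0xfa  [1]=0x29  [2]=0x13  [3]=0x5d

fa 29 13 5d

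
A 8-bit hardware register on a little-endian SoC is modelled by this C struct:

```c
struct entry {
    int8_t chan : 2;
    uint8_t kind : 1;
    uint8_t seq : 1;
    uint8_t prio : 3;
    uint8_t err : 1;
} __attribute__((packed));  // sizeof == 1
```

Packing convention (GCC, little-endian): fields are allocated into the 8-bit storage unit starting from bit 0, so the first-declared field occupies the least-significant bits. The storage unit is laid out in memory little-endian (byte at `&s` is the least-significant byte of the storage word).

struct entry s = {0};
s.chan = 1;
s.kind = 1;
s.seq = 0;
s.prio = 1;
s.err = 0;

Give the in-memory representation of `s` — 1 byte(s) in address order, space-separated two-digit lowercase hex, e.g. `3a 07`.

[0+:2] chan=1 & 0x3 = 0x1; word=0x01
[2+:1] kind=1 & 0x1 = 0x1; word=0x05
[3+:1] seq=0 & 0x1 = 0x0; word=0x05
[4+:3] prio=1 & 0x7 = 0x1; word=0x15
[7+:1] err=0 & 0x1 = 0x0; word=0x15
word = 0x15 → little-endian bytes:
  [0]=0x15

15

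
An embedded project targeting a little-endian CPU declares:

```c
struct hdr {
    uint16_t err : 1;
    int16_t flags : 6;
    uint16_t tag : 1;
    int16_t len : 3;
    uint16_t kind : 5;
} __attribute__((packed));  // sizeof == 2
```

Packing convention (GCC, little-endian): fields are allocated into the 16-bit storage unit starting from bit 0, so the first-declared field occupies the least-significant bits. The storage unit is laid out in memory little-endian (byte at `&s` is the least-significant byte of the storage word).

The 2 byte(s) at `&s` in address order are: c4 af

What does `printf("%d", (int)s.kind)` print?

[0]=0xc4 [1]=0xaf (little-endian) → word 0xafc4
err [0+:1] = (word>>0) & 0x1 = 0
flags [1+:6] = (word>>1) & 0x3f = 34
tag [7+:1] = (word>>7) & 0x1 = 1
len [8+:3] = (word>>8) & 0x7 = 7
kind [11+:5] = (word>>11) & 0x1f = 21  ←

21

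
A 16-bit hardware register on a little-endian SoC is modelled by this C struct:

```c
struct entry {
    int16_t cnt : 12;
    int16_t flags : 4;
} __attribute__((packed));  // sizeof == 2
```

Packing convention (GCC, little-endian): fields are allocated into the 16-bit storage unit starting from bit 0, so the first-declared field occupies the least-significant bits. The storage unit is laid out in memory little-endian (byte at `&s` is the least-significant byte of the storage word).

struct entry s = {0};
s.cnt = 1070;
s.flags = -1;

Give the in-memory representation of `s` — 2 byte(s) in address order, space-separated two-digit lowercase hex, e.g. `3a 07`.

[0+:12] cnt=1070 & 0xfff = 0x42e; word=0x042e
[12+:4] flags=-1 & 0xf = 0xf; word=0xf42e
word = 0xf42e → little-endian bytes:
  [0]=0x2e  [1]=0xf4

2e f4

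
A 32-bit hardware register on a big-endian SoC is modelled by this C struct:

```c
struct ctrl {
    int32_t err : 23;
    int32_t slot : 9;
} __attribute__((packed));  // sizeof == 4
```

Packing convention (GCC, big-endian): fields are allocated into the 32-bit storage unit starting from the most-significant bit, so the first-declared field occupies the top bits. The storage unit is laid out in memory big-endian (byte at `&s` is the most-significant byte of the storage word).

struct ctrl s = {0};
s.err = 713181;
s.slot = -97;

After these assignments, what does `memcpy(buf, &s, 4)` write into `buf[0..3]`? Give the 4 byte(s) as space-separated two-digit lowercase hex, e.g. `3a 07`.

15 c3 bb 9f

err:23 = 713181 → 0xae1dd << 9 → word 0x15c3ba00
slot:9 = -97 → 0x19f << 0 → word 0x15c3bb9f
word = 0x15c3bb9f → big-endian bytes:
  [0]=0x15  [1]=0xc3  [2]=0xbb  [3]=0x9f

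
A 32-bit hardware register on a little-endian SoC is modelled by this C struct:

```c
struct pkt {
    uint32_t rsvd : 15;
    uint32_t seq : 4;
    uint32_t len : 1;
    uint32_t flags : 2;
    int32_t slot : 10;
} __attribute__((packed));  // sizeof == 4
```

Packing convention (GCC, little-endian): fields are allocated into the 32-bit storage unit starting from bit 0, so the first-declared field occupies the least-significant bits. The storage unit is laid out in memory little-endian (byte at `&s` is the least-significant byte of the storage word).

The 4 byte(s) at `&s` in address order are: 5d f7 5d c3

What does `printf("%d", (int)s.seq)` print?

11

[0]=0x5d [1]=0xf7 [2]=0x5d [3]=0xc3 (little-endian) → word 0xc35df75d
rsvd:15 @ bit 0 → (0xc35df75d>>0)&0x7fff = 0x775d
seq:4 @ bit 15 → (0xc35df75d>>15)&0xf = 0xb  ←
len:1 @ bit 19 → (0xc35df75d>>19)&0x1 = 0x1
flags:2 @ bit 20 → (0xc35df75d>>20)&0x3 = 0x1
slot:10 @ bit 22 → (0xc35df75d>>22)&0x3ff = 0x30d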